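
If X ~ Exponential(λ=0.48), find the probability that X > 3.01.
0.235793

We have X ~ Exponential(λ=0.48).

P(X > 3.01) = 1 - P(X ≤ 3.01)
                = 1 - F(3.01)
                = 1 - 0.764207
                = 0.235793

So there's approximately a 23.6% chance that X exceeds 3.01.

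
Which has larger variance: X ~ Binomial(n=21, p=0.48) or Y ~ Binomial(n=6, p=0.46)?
X has larger variance (5.2416 > 1.4904)

Compute the variance for each distribution:

X ~ Binomial(n=21, p=0.48):
Var(X) = 5.2416

Y ~ Binomial(n=6, p=0.46):
Var(Y) = 1.4904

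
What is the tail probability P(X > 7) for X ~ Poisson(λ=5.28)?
0.164204

We have X ~ Poisson(λ=5.28).

P(X > 7) = 1 - P(X ≤ 7)
                = 1 - F(7)
                = 1 - 0.835796
                = 0.164204

So there's approximately a 16.4% chance that X exceeds 7.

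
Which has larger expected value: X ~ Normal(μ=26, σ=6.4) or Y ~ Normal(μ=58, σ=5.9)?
Y has larger mean (58.0000 > 26.0000)

Compute the expected value for each distribution:

X ~ Normal(μ=26, σ=6.4):
E[X] = 26.0000

Y ~ Normal(μ=58, σ=5.9):
E[Y] = 58.0000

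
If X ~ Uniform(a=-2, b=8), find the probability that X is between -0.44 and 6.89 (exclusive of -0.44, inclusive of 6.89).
0.733000

We have X ~ Uniform(a=-2, b=8).

To find P(-0.44 < X ≤ 6.89), we use:
P(-0.44 < X ≤ 6.89) = P(X ≤ 6.89) - P(X ≤ -0.44)
                 = F(6.89) - F(-0.44)
                 = 0.889000 - 0.156000
                 = 0.733000

So there's approximately a 73.3% chance that X falls in this range.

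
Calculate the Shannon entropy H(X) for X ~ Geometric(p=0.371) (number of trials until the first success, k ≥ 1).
1.7776 nats

We have X ~ Geometric(p=0.371) (number of trials until the first success, k ≥ 1).

The Shannon entropy measures the uncertainty or information content of the distribution.

For a Geometric distribution with p=0.371 (number of trials until the first success, k ≥ 1):
H(X) = 1.7776 nats

(In bits, this would be 2.5645 bits.)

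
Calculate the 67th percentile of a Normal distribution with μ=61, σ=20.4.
69.9742

We have X ~ Normal(μ=61, σ=20.4).

We want to find x such that P(X ≤ x) = 0.67.

This is the 67th percentile, which means 67% of values fall below this point.

Using the inverse CDF (quantile function):
x = F⁻¹(0.67) = 69.9742

Verification: P(X ≤ 69.9742) = 0.67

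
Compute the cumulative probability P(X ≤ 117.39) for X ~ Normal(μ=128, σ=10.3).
0.151482

We have X ~ Normal(μ=128, σ=10.3).

The CDF gives us P(X ≤ k).

Using the CDF:
P(X ≤ 117.39) = 0.151482

This means there's approximately a 15.1% chance that X is at most 117.39.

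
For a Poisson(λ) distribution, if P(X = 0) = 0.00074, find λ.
λ = 7.2089

For a Poisson(λ) distribution, the PMF at 0 is:
P(X = 0) = λ^0 e^(-λ) / 0! = e^(-λ)

Given P(X = 0) = 0.00074:
e^(-λ) = 0.00074
-λ = ln(0.00074)
λ = -ln(0.00074) = 7.2089

Verification: e^(-7.2089) = 0.00074 ✓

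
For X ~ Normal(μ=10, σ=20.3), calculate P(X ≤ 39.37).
0.926023

We have X ~ Normal(μ=10, σ=20.3).

The CDF gives us P(X ≤ k).

Using the CDF:
P(X ≤ 39.37) = 0.926023

This means there's approximately a 92.6% chance that X is at most 39.37.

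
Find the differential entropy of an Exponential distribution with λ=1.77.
0.4290 nats

We have X ~ Exponential(λ=1.77).

The differential entropy measures the uncertainty or information content of the distribution.

For an Exponential distribution with λ=1.77:
h(X) = 0.4290 nats

(In bits, this would be 0.6189 bits.)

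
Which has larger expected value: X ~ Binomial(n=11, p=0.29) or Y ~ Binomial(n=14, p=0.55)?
Y has larger mean (7.7000 > 3.1900)

Compute the expected value for each distribution:

X ~ Binomial(n=11, p=0.29):
E[X] = 3.1900

Y ~ Binomial(n=14, p=0.55):
E[Y] = 7.7000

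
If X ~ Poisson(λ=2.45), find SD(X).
1.5652

We have X ~ Poisson(λ=2.45).

For a Poisson distribution with λ=2.45:
σ = √Var(X) = 1.5652

The standard deviation is the square root of the variance.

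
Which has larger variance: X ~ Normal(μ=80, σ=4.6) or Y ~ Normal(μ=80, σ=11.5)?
Y has larger variance (132.2500 > 21.1600)

Compute the variance for each distribution:

X ~ Normal(μ=80, σ=4.6):
Var(X) = 21.1600

Y ~ Normal(μ=80, σ=11.5):
Var(Y) = 132.2500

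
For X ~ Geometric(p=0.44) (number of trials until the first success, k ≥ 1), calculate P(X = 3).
0.137984

We have X ~ Geometric(p=0.44) (number of trials until the first success, k ≥ 1).

For a Geometric distribution, the PMF gives us the probability of each outcome.

Using the PMF formula:
P(X = 3) = 0.137984

Rounded to 4 decimal places: 0.1380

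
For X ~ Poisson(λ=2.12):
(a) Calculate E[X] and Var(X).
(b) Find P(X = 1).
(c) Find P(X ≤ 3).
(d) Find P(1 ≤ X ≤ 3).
(a) E[X] = 2.1200, Var(X) = 2.1200
(b) P(X = 1) = 0.254467
(c) P(X ≤ 3) = 0.834847
(d) P(1 ≤ X ≤ 3) = 0.714815

We have X ~ Poisson(λ=2.12).

(a) Moments:
E[X] = 2.1200
Var(X) = 2.1200
σ = √Var(X) = 1.4560

(b) Point probability using PMF:
P(X = 1) = 0.254467

(c) Cumulative probability using CDF:
P(X ≤ 3) = F(3) = 0.834847

(d) Range probability:
P(1 ≤ X ≤ 3) = P(X ≤ 3) - P(X ≤ 0)
                   = F(3) - F(0)
                   = 0.834847 - 0.120032
                   = 0.714815

This means approximately 71.5% of outcomes fall in the interval [1, 3].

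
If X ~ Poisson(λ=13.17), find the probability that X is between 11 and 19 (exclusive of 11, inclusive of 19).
0.616388

We have X ~ Poisson(λ=13.17).

To find P(11 < X ≤ 19), we use:
P(11 < X ≤ 19) = P(X ≤ 19) - P(X ≤ 11)
                 = F(19) - F(11)
                 = 0.952530 - 0.336142
                 = 0.616388

So there's approximately a 61.6% chance that X falls in this range.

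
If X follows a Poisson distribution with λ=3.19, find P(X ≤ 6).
0.955986

We have X ~ Poisson(λ=3.19).

The CDF gives us P(X ≤ k).

Using the CDF:
P(X ≤ 6) = 0.955986

This means there's approximately a 95.6% chance that X is at most 6.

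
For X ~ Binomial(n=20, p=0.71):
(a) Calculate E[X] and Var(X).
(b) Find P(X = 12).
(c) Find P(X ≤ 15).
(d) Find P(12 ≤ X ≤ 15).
(a) E[X] = 14.2000, Var(X) = 4.1180
(b) P(X = 12) = 0.103407
(c) P(X ≤ 15) = 0.731482
(d) P(12 ≤ X ≤ 15) = 0.636691

We have X ~ Binomial(n=20, p=0.71).

(a) Moments:
E[X] = 14.2000
Var(X) = 4.1180
σ = √Var(X) = 2.0293

(b) Point probability using PMF:
P(X = 12) = 0.103407

(c) Cumulative probability using CDF:
P(X ≤ 15) = F(15) = 0.731482

(d) Range probability:
P(12 ≤ X ≤ 15) = P(X ≤ 15) - P(X ≤ 11)
                   = F(15) - F(11)
                   = 0.731482 - 0.094790
                   = 0.636691

This means approximately 63.7% of outcomes fall in the interval [12, 15].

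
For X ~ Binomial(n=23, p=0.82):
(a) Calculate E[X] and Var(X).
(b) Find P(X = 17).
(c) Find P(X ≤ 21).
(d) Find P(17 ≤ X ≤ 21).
(a) E[X] = 18.8600, Var(X) = 3.3948
(b) P(X = 17) = 0.117642
(c) P(X ≤ 21) = 0.936993
(d) P(17 ≤ X ≤ 21) = 0.832558

We have X ~ Binomial(n=23, p=0.82).

(a) Moments:
E[X] = 18.8600
Var(X) = 3.3948
σ = √Var(X) = 1.8425

(b) Point probability using PMF:
P(X = 17) = 0.117642

(c) Cumulative probability using CDF:
P(X ≤ 21) = F(21) = 0.936993

(d) Range probability:
P(17 ≤ X ≤ 21) = P(X ≤ 21) - P(X ≤ 16)
                   = F(21) - F(16)
                   = 0.936993 - 0.104436
                   = 0.832558

This means approximately 83.3% of outcomes fall in the interval [17, 21].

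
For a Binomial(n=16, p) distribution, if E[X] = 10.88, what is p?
p = 0.68

For a Binomial(n, p) distribution:
E[X] = n × p

Given n = 16 and E[X] = 10.88:
10.88 = 16 × p
p = 10.88 / 16 = 0.68

Verification: Binomial(16, 0.68) has E[X] = 10.88 ✓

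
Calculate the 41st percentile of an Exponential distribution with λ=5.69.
0.0927

We have X ~ Exponential(λ=5.69).

We want to find x such that P(X ≤ x) = 0.41.

This is the 41st percentile, which means 41% of values fall below this point.

Using the inverse CDF (quantile function):
x = F⁻¹(0.41) = 0.0927

Verification: P(X ≤ 0.0927) = 0.41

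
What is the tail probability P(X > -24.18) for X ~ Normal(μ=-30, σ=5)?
0.122212

We have X ~ Normal(μ=-30, σ=5).

P(X > -24.18) = 1 - P(X ≤ -24.18)
                = 1 - F(-24.18)
                = 1 - 0.877788
                = 0.122212

So there's approximately a 12.2% chance that X exceeds -24.18.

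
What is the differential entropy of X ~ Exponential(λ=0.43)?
1.8440 nats

We have X ~ Exponential(λ=0.43).

The differential entropy measures the uncertainty or information content of the distribution.

For an Exponential distribution with λ=0.43:
h(X) = 1.8440 nats

(In bits, this would be 2.6603 bits.)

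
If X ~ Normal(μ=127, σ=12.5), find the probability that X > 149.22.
0.037735

We have X ~ Normal(μ=127, σ=12.5).

P(X > 149.22) = 1 - P(X ≤ 149.22)
                = 1 - F(149.22)
                = 1 - 0.962265
                = 0.037735

So there's approximately a 3.8% chance that X exceeds 149.22.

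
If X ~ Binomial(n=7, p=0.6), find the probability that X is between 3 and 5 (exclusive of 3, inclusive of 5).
0.551578

We have X ~ Binomial(n=7, p=0.6).

To find P(3 < X ≤ 5), we use:
P(3 < X ≤ 5) = P(X ≤ 5) - P(X ≤ 3)
                 = F(5) - F(3)
                 = 0.841370 - 0.289792
                 = 0.551578

So there's approximately a 55.2% chance that X falls in this range.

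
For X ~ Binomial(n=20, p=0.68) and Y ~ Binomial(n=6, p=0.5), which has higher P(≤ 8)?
Y has higher probability (P(Y ≤ 8) = 1.0000 > P(X ≤ 8) = 0.0091)

Compute P(≤ 8) for each distribution:

X ~ Binomial(n=20, p=0.68):
P(X ≤ 8) = 0.0091

Y ~ Binomial(n=6, p=0.5):
P(Y ≤ 8) = 1.0000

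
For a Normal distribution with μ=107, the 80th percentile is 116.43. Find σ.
σ = 11.2046

For X ~ Normal(μ, σ), the p-th percentile satisfies x = μ + z_p × σ,
where z_p = Φ⁻¹(p) is the standard normal quantile.

Step 1: z_{0.8} = Φ⁻¹(0.8) = 0.8416

Step 2: Solve for σ:
116.43 = 107 + 0.8416 × σ
σ = (116.43 - 107) / 0.8416
σ = 9.43 / 0.8416
σ = 11.2046

Verification: μ + z × σ = 107 + 0.8416 × 11.2046 = 116.43 ✓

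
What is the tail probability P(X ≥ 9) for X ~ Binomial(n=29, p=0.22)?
0.169456

We have X ~ Binomial(n=29, p=0.22).

For discrete distributions, P(X ≥ 9) = 1 - P(X ≤ 8).

P(X ≤ 8) = 0.830544
P(X ≥ 9) = 1 - 0.830544 = 0.169456

So there's approximately a 16.9% chance that X is at least 9.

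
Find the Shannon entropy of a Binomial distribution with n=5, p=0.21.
1.2655 nats

We have X ~ Binomial(n=5, p=0.21).

The Shannon entropy measures the uncertainty or information content of the distribution.

For a Binomial distribution with n=5, p=0.21:
H(X) = 1.2655 nats

(In bits, this would be 1.8257 bits.)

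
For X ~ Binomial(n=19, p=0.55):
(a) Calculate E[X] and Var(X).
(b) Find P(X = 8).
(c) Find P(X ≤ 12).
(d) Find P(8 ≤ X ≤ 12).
(a) E[X] = 10.4500, Var(X) = 4.7025
(b) P(X = 8) = 0.096974
(c) P(X ≤ 12) = 0.827341
(d) P(8 ≤ X ≤ 12) = 0.740215

We have X ~ Binomial(n=19, p=0.55).

(a) Moments:
E[X] = 10.4500
Var(X) = 4.7025
σ = √Var(X) = 2.1685

(b) Point probability using PMF:
P(X = 8) = 0.096974

(c) Cumulative probability using CDF:
P(X ≤ 12) = F(12) = 0.827341

(d) Range probability:
P(8 ≤ X ≤ 12) = P(X ≤ 12) - P(X ≤ 7)
                   = F(12) - F(7)
                   = 0.827341 - 0.087126
                   = 0.740215

This means approximately 74.0% of outcomes fall in the interval [8, 12].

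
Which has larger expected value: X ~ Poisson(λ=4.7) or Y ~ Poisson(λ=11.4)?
Y has larger mean (11.4000 > 4.7000)

Compute the expected value for each distribution:

X ~ Poisson(λ=4.7):
E[X] = 4.7000

Y ~ Poisson(λ=11.4):
E[Y] = 11.4000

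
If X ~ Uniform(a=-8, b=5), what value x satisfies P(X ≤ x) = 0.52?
-1.2400

We have X ~ Uniform(a=-8, b=5).

We want to find x such that P(X ≤ x) = 0.52.

This is the 52nd percentile, which means 52% of values fall below this point.

Using the inverse CDF (quantile function):
x = F⁻¹(0.52) = -1.2400

Verification: P(X ≤ -1.2400) = 0.52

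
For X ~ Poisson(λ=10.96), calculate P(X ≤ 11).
0.584042

We have X ~ Poisson(λ=10.96).

The CDF gives us P(X ≤ k).

Using the CDF:
P(X ≤ 11) = 0.584042

This means there's approximately a 58.4% chance that X is at most 11.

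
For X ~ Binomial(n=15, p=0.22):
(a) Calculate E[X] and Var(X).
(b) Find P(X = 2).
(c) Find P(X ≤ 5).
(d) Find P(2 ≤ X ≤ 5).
(a) E[X] = 3.3000, Var(X) = 2.5740
(b) P(X = 2) = 0.201032
(c) P(X ≤ 5) = 0.909537
(d) P(2 ≤ X ≤ 5) = 0.783649

We have X ~ Binomial(n=15, p=0.22).

(a) Moments:
E[X] = 3.3000
Var(X) = 2.5740
σ = √Var(X) = 1.6044

(b) Point probability using PMF:
P(X = 2) = 0.201032

(c) Cumulative probability using CDF:
P(X ≤ 5) = F(5) = 0.909537

(d) Range probability:
P(2 ≤ X ≤ 5) = P(X ≤ 5) - P(X ≤ 1)
                   = F(5) - F(1)
                   = 0.909537 - 0.125888
                   = 0.783649

This means approximately 78.4% of outcomes fall in the interval [2, 5].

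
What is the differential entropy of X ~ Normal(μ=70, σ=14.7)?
4.1068 nats

We have X ~ Normal(μ=70, σ=14.7).

The differential entropy measures the uncertainty or information content of the distribution.

For a Normal distribution with μ=70, σ=14.7:
h(X) = 4.1068 nats

(In bits, this would be 5.9248 bits.)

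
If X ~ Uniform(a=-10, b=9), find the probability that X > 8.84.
0.008421

We have X ~ Uniform(a=-10, b=9).

P(X > 8.84) = 1 - P(X ≤ 8.84)
                = 1 - F(8.84)
                = 1 - 0.991579
                = 0.008421

So there's approximately a 0.8% chance that X exceeds 8.84.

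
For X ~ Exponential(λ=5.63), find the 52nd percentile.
0.1304

We have X ~ Exponential(λ=5.63).

We want to find x such that P(X ≤ x) = 0.52.

This is the 52nd percentile, which means 52% of values fall below this point.

Using the inverse CDF (quantile function):
x = F⁻¹(0.52) = 0.1304

Verification: P(X ≤ 0.1304) = 0.52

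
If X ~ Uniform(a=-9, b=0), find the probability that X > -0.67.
0.074444

We have X ~ Uniform(a=-9, b=0).

P(X > -0.67) = 1 - P(X ≤ -0.67)
                = 1 - F(-0.67)
                = 1 - 0.925556
                = 0.074444

So there's approximately a 7.4% chance that X exceeds -0.67.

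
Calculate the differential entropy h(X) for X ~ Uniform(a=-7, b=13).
2.9957 nats

We have X ~ Uniform(a=-7, b=13).

The differential entropy measures the uncertainty or information content of the distribution.

For a Uniform distribution with a=-7, b=13:
h(X) = 2.9957 nats

(In bits, this would be 4.3219 bits.)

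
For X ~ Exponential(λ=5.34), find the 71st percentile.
0.2318

We have X ~ Exponential(λ=5.34).

We want to find x such that P(X ≤ x) = 0.71.

This is the 71st percentile, which means 71% of values fall below this point.

Using the inverse CDF (quantile function):
x = F⁻¹(0.71) = 0.2318

Verification: P(X ≤ 0.2318) = 0.71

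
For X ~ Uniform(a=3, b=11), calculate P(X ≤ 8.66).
0.707500

We have X ~ Uniform(a=3, b=11).

The CDF gives us P(X ≤ k).

Using the CDF:
P(X ≤ 8.66) = 0.707500

This means there's approximately a 70.8% chance that X is at most 8.66.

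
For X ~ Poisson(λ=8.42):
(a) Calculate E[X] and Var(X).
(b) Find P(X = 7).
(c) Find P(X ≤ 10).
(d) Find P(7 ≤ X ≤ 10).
(a) E[X] = 8.4200, Var(X) = 8.4200
(b) P(X = 7) = 0.131218
(c) P(X ≤ 10) = 0.772130
(d) P(7 ≤ X ≤ 10) = 0.507325

We have X ~ Poisson(λ=8.42).

(a) Moments:
E[X] = 8.4200
Var(X) = 8.4200
σ = √Var(X) = 2.9017

(b) Point probability using PMF:
P(X = 7) = 0.131218

(c) Cumulative probability using CDF:
P(X ≤ 10) = F(10) = 0.772130

(d) Range probability:
P(7 ≤ X ≤ 10) = P(X ≤ 10) - P(X ≤ 6)
                   = F(10) - F(6)
                   = 0.772130 - 0.264805
                   = 0.507325

This means approximately 50.7% of outcomes fall in the interval [7, 10].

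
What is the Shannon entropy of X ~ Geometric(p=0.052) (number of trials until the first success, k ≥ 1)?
3.9300 nats

We have X ~ Geometric(p=0.052) (number of trials until the first success, k ≥ 1).

The Shannon entropy measures the uncertainty or information content of the distribution.

For a Geometric distribution with p=0.052 (number of trials until the first success, k ≥ 1):
H(X) = 3.9300 nats

(In bits, this would be 5.6699 bits.)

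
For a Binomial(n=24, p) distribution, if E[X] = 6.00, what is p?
p = 0.25

For a Binomial(n, p) distribution:
E[X] = n × p

Given n = 24 and E[X] = 6.00:
6.00 = 24 × p
p = 6.00 / 24 = 0.25

Verification: Binomial(24, 0.25) has E[X] = 6.00 ✓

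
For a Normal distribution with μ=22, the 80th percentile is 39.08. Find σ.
σ = 20.2942

For X ~ Normal(μ, σ), the p-th percentile satisfies x = μ + z_p × σ,
where z_p = Φ⁻¹(p) is the standard normal quantile.

Step 1: z_{0.8} = Φ⁻¹(0.8) = 0.8416

Step 2: Solve for σ:
39.08 = 22 + 0.8416 × σ
σ = (39.08 - 22) / 0.8416
σ = 17.08 / 0.8416
σ = 20.2942

Verification: μ + z × σ = 22 + 0.8416 × 20.2942 = 39.08 ✓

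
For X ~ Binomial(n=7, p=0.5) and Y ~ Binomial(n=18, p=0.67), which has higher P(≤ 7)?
X has higher probability (P(X ≤ 7) = 1.0000 > P(Y ≤ 7) = 0.0133)

Compute P(≤ 7) for each distribution:

X ~ Binomial(n=7, p=0.5):
P(X ≤ 7) = 1.0000

Y ~ Binomial(n=18, p=0.67):
P(Y ≤ 7) = 0.0133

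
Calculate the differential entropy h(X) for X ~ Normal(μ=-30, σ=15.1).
4.1336 nats

We have X ~ Normal(μ=-30, σ=15.1).

The differential entropy measures the uncertainty or information content of the distribution.

For a Normal distribution with μ=-30, σ=15.1:
h(X) = 4.1336 nats

(In bits, this would be 5.9636 bits.)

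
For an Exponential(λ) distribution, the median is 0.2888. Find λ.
λ = 2.4001

For X ~ Exponential(λ), the CDF is F(x) = 1 - e^(-λx).
The median m satisfies F(m) = 0.5:
1 - e^(-λm) = 0.5
e^(-λm) = 0.5
λm = ln(2)
m = ln(2) / λ

Given m = 0.2888:
λ = ln(2) / 0.2888 = 0.693147 / 0.2888 = 2.4001

Verification: ln(2) / 2.4001 = 0.2888 ✓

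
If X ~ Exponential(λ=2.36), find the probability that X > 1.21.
0.057521

We have X ~ Exponential(λ=2.36).

P(X > 1.21) = 1 - P(X ≤ 1.21)
                = 1 - F(1.21)
                = 1 - 0.942479
                = 0.057521

So there's approximately a 5.8% chance that X exceeds 1.21.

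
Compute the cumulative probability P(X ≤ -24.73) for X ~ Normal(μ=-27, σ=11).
0.581747

We have X ~ Normal(μ=-27, σ=11).

The CDF gives us P(X ≤ k).

Using the CDF:
P(X ≤ -24.73) = 0.581747

This means there's approximately a 58.2% chance that X is at most -24.73.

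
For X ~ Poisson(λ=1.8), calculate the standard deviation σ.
1.3416

We have X ~ Poisson(λ=1.8).

For a Poisson distribution with λ=1.8:
σ = √Var(X) = 1.3416

The standard deviation is the square root of the variance.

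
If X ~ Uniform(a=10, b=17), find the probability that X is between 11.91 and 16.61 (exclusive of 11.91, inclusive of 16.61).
0.671429

We have X ~ Uniform(a=10, b=17).

To find P(11.91 < X ≤ 16.61), we use:
P(11.91 < X ≤ 16.61) = P(X ≤ 16.61) - P(X ≤ 11.91)
                 = F(16.61) - F(11.91)
                 = 0.944286 - 0.272857
                 = 0.671429

So there's approximately a 67.1% chance that X falls in this range.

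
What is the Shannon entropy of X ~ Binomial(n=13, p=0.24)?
1.8364 nats

We have X ~ Binomial(n=13, p=0.24).

The Shannon entropy measures the uncertainty or information content of the distribution.

For a Binomial distribution with n=13, p=0.24:
H(X) = 1.8364 nats

(In bits, this would be 2.6493 bits.)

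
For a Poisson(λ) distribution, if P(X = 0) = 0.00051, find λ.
λ = 7.5811

For a Poisson(λ) distribution, the PMF at 0 is:
P(X = 0) = λ^0 e^(-λ) / 0! = e^(-λ)

Given P(X = 0) = 0.00051:
e^(-λ) = 0.00051
-λ = ln(0.00051)
λ = -ln(0.00051) = 7.5811

Verification: e^(-7.5811) = 0.00051 ✓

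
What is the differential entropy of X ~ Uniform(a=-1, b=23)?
3.1781 nats

We have X ~ Uniform(a=-1, b=23).

The differential entropy measures the uncertainty or information content of the distribution.

For a Uniform distribution with a=-1, b=23:
h(X) = 3.1781 nats

(In bits, this would be 4.5850 bits.)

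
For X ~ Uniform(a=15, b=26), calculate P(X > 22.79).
0.291818

We have X ~ Uniform(a=15, b=26).

P(X > 22.79) = 1 - P(X ≤ 22.79)
                = 1 - F(22.79)
                = 1 - 0.708182
                = 0.291818

So there's approximately a 29.2% chance that X exceeds 22.79.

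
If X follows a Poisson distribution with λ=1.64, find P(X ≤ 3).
0.915578

We have X ~ Poisson(λ=1.64).

The CDF gives us P(X ≤ k).

Using the CDF:
P(X ≤ 3) = 0.915578

This means there's approximately a 91.6% chance that X is at most 3.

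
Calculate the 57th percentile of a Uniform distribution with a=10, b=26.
19.1200

We have X ~ Uniform(a=10, b=26).

We want to find x such that P(X ≤ x) = 0.57.

This is the 57th percentile, which means 57% of values fall below this point.

Using the inverse CDF (quantile function):
x = F⁻¹(0.57) = 19.1200

Verification: P(X ≤ 19.1200) = 0.57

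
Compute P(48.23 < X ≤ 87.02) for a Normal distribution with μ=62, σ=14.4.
0.789378

We have X ~ Normal(μ=62, σ=14.4).

To find P(48.23 < X ≤ 87.02), we use:
P(48.23 < X ≤ 87.02) = P(X ≤ 87.02) - P(X ≤ 48.23)
                 = F(87.02) - F(48.23)
                 = 0.958851 - 0.169473
                 = 0.789378

So there's approximately a 78.9% chance that X falls in this range.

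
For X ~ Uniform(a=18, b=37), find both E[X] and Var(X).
E[X] = 27.5000, Var(X) = 30.0833

We have X ~ Uniform(a=18, b=37).

For a Uniform distribution with a=18, b=37:

Expected value:
E[X] = 27.5000

Variance:
Var(X) = 30.0833

Standard deviation:
σ = √Var(X) = 5.4848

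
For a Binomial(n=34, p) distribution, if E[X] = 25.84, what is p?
p = 0.76

For a Binomial(n, p) distribution:
E[X] = n × p

Given n = 34 and E[X] = 25.84:
25.84 = 34 × p
p = 25.84 / 34 = 0.76

Verification: Binomial(34, 0.76) has E[X] = 25.84 ✓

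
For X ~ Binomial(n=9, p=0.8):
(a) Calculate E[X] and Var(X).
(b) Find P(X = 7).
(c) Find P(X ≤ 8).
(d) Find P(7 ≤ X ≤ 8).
(a) E[X] = 7.2000, Var(X) = 1.4400
(b) P(X = 7) = 0.301990
(c) P(X ≤ 8) = 0.865782
(d) P(7 ≤ X ≤ 8) = 0.603980

We have X ~ Binomial(n=9, p=0.8).

(a) Moments:
E[X] = 7.2000
Var(X) = 1.4400
σ = √Var(X) = 1.2000

(b) Point probability using PMF:
P(X = 7) = 0.301990

(c) Cumulative probability using CDF:
P(X ≤ 8) = F(8) = 0.865782

(d) Range probability:
P(7 ≤ X ≤ 8) = P(X ≤ 8) - P(X ≤ 6)
                   = F(8) - F(6)
                   = 0.865782 - 0.261802
                   = 0.603980

This means approximately 60.4% of outcomes fall in the interval [7, 8].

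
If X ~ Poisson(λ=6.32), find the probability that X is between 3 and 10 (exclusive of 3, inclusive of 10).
0.817867

We have X ~ Poisson(λ=6.32).

To find P(3 < X ≤ 10), we use:
P(3 < X ≤ 10) = P(X ≤ 10) - P(X ≤ 3)
                 = F(10) - F(3)
                 = 0.942718 - 0.124851
                 = 0.817867

So there's approximately a 81.8% chance that X falls in this range.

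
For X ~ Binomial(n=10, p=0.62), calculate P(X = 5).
0.182927

We have X ~ Binomial(n=10, p=0.62).

For a Binomial distribution, the PMF gives us the probability of each outcome.

Using the PMF formula:
P(X = 5) = 0.182927

Rounded to 4 decimal places: 0.1829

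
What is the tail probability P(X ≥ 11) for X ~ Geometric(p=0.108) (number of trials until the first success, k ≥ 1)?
0.318896

We have X ~ Geometric(p=0.108) (number of trials until the first success, k ≥ 1).

For discrete distributions, P(X ≥ 11) = 1 - P(X ≤ 10).

P(X ≤ 10) = 0.681104
P(X ≥ 11) = 1 - 0.681104 = 0.318896

So there's approximately a 31.9% chance that X is at least 11.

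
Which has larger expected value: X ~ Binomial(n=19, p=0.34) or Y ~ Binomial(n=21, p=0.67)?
Y has larger mean (14.0700 > 6.4600)

Compute the expected value for each distribution:

X ~ Binomial(n=19, p=0.34):
E[X] = 6.4600

Y ~ Binomial(n=21, p=0.67):
E[Y] = 14.0700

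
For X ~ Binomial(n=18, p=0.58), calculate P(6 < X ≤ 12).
0.806505

We have X ~ Binomial(n=18, p=0.58).

To find P(6 < X ≤ 12), we use:
P(6 < X ≤ 12) = P(X ≤ 12) - P(X ≤ 6)
                 = F(12) - F(6)
                 = 0.837163 - 0.030657
                 = 0.806505

So there's approximately a 80.7% chance that X falls in this range.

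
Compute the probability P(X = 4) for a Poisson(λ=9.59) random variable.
0.024109

We have X ~ Poisson(λ=9.59).

For a Poisson distribution, the PMF gives us the probability of each outcome.

Using the PMF formula:
P(X = 4) = 0.024109

Rounded to 4 decimal places: 0.0241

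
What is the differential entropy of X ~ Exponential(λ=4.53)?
-0.5107 nats

We have X ~ Exponential(λ=4.53).

The differential entropy measures the uncertainty or information content of the distribution.

For an Exponential distribution with λ=4.53:
h(X) = -0.5107 nats

(In bits, this would be -0.7368 bits.)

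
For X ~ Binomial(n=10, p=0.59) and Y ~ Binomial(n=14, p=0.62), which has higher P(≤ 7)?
X has higher probability (P(X ≤ 7) = 0.8483 > P(Y ≤ 7) = 0.2545)

Compute P(≤ 7) for each distribution:

X ~ Binomial(n=10, p=0.59):
P(X ≤ 7) = 0.8483

Y ~ Binomial(n=14, p=0.62):
P(Y ≤ 7) = 0.2545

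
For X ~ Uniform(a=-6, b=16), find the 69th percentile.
9.1800

We have X ~ Uniform(a=-6, b=16).

We want to find x such that P(X ≤ x) = 0.69.

This is the 69th percentile, which means 69% of values fall below this point.

Using the inverse CDF (quantile function):
x = F⁻¹(0.69) = 9.1800

Verification: P(X ≤ 9.1800) = 0.69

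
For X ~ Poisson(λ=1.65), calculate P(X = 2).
0.261428

We have X ~ Poisson(λ=1.65).

For a Poisson distribution, the PMF gives us the probability of each outcome.

Using the PMF formula:
P(X = 2) = 0.261428

Rounded to 4 decimal places: 0.2614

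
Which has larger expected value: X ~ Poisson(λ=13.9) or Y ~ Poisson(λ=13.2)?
X has larger mean (13.9000 > 13.2000)

Compute the expected value for each distribution:

X ~ Poisson(λ=13.9):
E[X] = 13.9000

Y ~ Poisson(λ=13.2):
E[Y] = 13.2000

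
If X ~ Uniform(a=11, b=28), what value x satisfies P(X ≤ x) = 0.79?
24.4300

We have X ~ Uniform(a=11, b=28).

We want to find x such that P(X ≤ x) = 0.79.

This is the 79th percentile, which means 79% of values fall below this point.

Using the inverse CDF (quantile function):
x = F⁻¹(0.79) = 24.4300

Verification: P(X ≤ 24.4300) = 0.79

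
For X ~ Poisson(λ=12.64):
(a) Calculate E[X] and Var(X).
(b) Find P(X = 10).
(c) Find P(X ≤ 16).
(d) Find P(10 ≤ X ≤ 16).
(a) E[X] = 12.6400, Var(X) = 12.6400
(b) P(X = 10) = 0.092945
(c) P(X ≤ 16) = 0.860276
(d) P(10 ≤ X ≤ 16) = 0.669348

We have X ~ Poisson(λ=12.64).

(a) Moments:
E[X] = 12.6400
Var(X) = 12.6400
σ = √Var(X) = 3.5553

(b) Point probability using PMF:
P(X = 10) = 0.092945

(c) Cumulative probability using CDF:
P(X ≤ 16) = F(16) = 0.860276

(d) Range probability:
P(10 ≤ X ≤ 16) = P(X ≤ 16) - P(X ≤ 9)
                   = F(16) - F(9)
                   = 0.860276 - 0.190928
                   = 0.669348

This means approximately 66.9% of outcomes fall in the interval [10, 16].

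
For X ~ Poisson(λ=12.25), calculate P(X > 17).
0.073052

We have X ~ Poisson(λ=12.25).

P(X > 17) = 1 - P(X ≤ 17)
                = 1 - F(17)
                = 1 - 0.926948
                = 0.073052

So there's approximately a 7.3% chance that X exceeds 17.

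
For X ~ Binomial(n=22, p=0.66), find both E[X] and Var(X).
E[X] = 14.5200, Var(X) = 4.9368

We have X ~ Binomial(n=22, p=0.66).

For a Binomial distribution with n=22, p=0.66:

Expected value:
E[X] = 14.5200

Variance:
Var(X) = 4.9368

Standard deviation:
σ = √Var(X) = 2.2219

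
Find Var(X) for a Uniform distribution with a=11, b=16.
2.0833

We have X ~ Uniform(a=11, b=16).

For a Uniform distribution with a=11, b=16:
Var(X) = 2.0833

The variance measures the spread of the distribution around the mean.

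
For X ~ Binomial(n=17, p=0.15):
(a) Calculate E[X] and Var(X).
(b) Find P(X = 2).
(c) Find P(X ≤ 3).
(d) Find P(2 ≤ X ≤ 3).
(a) E[X] = 2.5500, Var(X) = 2.1675
(b) P(X = 2) = 0.267304
(c) P(X ≤ 3) = 0.755614
(d) P(2 ≤ X ≤ 3) = 0.503160

We have X ~ Binomial(n=17, p=0.15).

(a) Moments:
E[X] = 2.5500
Var(X) = 2.1675
σ = √Var(X) = 1.4722

(b) Point probability using PMF:
P(X = 2) = 0.267304

(c) Cumulative probability using CDF:
P(X ≤ 3) = F(3) = 0.755614

(d) Range probability:
P(2 ≤ X ≤ 3) = P(X ≤ 3) - P(X ≤ 1)
                   = F(3) - F(1)
                   = 0.755614 - 0.252454
                   = 0.503160

This means approximately 50.3% of outcomes fall in the interval [2, 3].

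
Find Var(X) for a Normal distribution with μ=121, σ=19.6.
384.1600

We have X ~ Normal(μ=121, σ=19.6).

For a Normal distribution with μ=121, σ=19.6:
Var(X) = 384.1600

The variance measures the spread of the distribution around the mean.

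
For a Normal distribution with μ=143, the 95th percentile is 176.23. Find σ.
σ = 20.2024

For X ~ Normal(μ, σ), the p-th percentile satisfies x = μ + z_p × σ,
where z_p = Φ⁻¹(p) is the standard normal quantile.

Step 1: z_{0.95} = Φ⁻¹(0.95) = 1.6449

Step 2: Solve for σ:
176.23 = 143 + 1.6449 × σ
σ = (176.23 - 143) / 1.6449
σ = 33.23 / 1.6449
σ = 20.2024

Verification: μ + z × σ = 143 + 1.6449 × 20.2024 = 176.23 ✓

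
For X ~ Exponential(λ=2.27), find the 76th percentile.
0.6287

We have X ~ Exponential(λ=2.27).

We want to find x such that P(X ≤ x) = 0.76.

This is the 76th percentile, which means 76% of values fall below this point.

Using the inverse CDF (quantile function):
x = F⁻¹(0.76) = 0.6287

Verification: P(X ≤ 0.6287) = 0.76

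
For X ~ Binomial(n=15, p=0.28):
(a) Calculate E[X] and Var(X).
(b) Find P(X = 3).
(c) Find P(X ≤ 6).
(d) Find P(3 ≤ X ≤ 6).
(a) E[X] = 4.2000, Var(X) = 3.0240
(b) P(X = 3) = 0.193854
(c) P(X ≤ 6) = 0.903463
(d) P(3 ≤ X ≤ 6) = 0.738927

We have X ~ Binomial(n=15, p=0.28).

(a) Moments:
E[X] = 4.2000
Var(X) = 3.0240
σ = √Var(X) = 1.7390

(b) Point probability using PMF:
P(X = 3) = 0.193854

(c) Cumulative probability using CDF:
P(X ≤ 6) = F(6) = 0.903463

(d) Range probability:
P(3 ≤ X ≤ 6) = P(X ≤ 6) - P(X ≤ 2)
                   = F(6) - F(2)
                   = 0.903463 - 0.164536
                   = 0.738927

This means approximately 73.9% of outcomes fall in the interval [3, 6].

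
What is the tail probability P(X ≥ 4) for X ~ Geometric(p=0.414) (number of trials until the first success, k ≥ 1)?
0.201230

We have X ~ Geometric(p=0.414) (number of trials until the first success, k ≥ 1).

For discrete distributions, P(X ≥ 4) = 1 - P(X ≤ 3).

P(X ≤ 3) = 0.798770
P(X ≥ 4) = 1 - 0.798770 = 0.201230

So there's approximately a 20.1% chance that X is at least 4.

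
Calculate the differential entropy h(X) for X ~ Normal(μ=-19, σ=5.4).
3.1053 nats

We have X ~ Normal(μ=-19, σ=5.4).

The differential entropy measures the uncertainty or information content of the distribution.

For a Normal distribution with μ=-19, σ=5.4:
h(X) = 3.1053 nats

(In bits, this would be 4.4801 bits.)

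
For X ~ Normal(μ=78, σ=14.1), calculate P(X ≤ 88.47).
0.771124

We have X ~ Normal(μ=78, σ=14.1).

The CDF gives us P(X ≤ k).

Using the CDF:
P(X ≤ 88.47) = 0.771124

This means there's approximately a 77.1% chance that X is at most 88.47.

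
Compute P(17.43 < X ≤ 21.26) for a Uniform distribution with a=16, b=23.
0.547143

We have X ~ Uniform(a=16, b=23).

To find P(17.43 < X ≤ 21.26), we use:
P(17.43 < X ≤ 21.26) = P(X ≤ 21.26) - P(X ≤ 17.43)
                 = F(21.26) - F(17.43)
                 = 0.751429 - 0.204286
                 = 0.547143

So there's approximately a 54.7% chance that X falls in this range.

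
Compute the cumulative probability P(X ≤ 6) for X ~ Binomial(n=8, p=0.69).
0.763951

We have X ~ Binomial(n=8, p=0.69).

The CDF gives us P(X ≤ k).

Using the CDF:
P(X ≤ 6) = 0.763951

This means there's approximately a 76.4% chance that X is at most 6.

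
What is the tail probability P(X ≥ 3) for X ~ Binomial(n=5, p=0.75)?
0.896484

We have X ~ Binomial(n=5, p=0.75).

For discrete distributions, P(X ≥ 3) = 1 - P(X ≤ 2).

P(X ≤ 2) = 0.103516
P(X ≥ 3) = 1 - 0.103516 = 0.896484

So there's approximately a 89.6% chance that X is at least 3.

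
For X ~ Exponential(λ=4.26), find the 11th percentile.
0.0274

We have X ~ Exponential(λ=4.26).

We want to find x such that P(X ≤ x) = 0.11.

This is the 11th percentile, which means 11% of values fall below this point.

Using the inverse CDF (quantile function):
x = F⁻¹(0.11) = 0.0274

Verification: P(X ≤ 0.0274) = 0.11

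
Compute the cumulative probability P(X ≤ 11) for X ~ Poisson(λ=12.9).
0.363391

We have X ~ Poisson(λ=12.9).

The CDF gives us P(X ≤ k).

Using the CDF:
P(X ≤ 11) = 0.363391

This means there's approximately a 36.3% chance that X is at most 11.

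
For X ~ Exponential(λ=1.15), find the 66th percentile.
0.9381

We have X ~ Exponential(λ=1.15).

We want to find x such that P(X ≤ x) = 0.66.

This is the 66th percentile, which means 66% of values fall below this point.

Using the inverse CDF (quantile function):
x = F⁻¹(0.66) = 0.9381

Verification: P(X ≤ 0.9381) = 0.66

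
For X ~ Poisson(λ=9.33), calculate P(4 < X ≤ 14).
0.902042

We have X ~ Poisson(λ=9.33).

To find P(4 < X ≤ 14), we use:
P(4 < X ≤ 14) = P(X ≤ 14) - P(X ≤ 4)
                 = F(14) - F(4)
                 = 0.946842 - 0.044800
                 = 0.902042

So there's approximately a 90.2% chance that X falls in this range.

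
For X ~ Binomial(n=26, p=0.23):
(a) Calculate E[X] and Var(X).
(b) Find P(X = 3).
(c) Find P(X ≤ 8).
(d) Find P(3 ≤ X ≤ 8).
(a) E[X] = 5.9800, Var(X) = 4.6046
(b) P(X = 3) = 0.077525
(c) P(X ≤ 8) = 0.877790
(d) P(3 ≤ X ≤ 8) = 0.835539

We have X ~ Binomial(n=26, p=0.23).

(a) Moments:
E[X] = 5.9800
Var(X) = 4.6046
σ = √Var(X) = 2.1458

(b) Point probability using PMF:
P(X = 3) = 0.077525

(c) Cumulative probability using CDF:
P(X ≤ 8) = F(8) = 0.877790

(d) Range probability:
P(3 ≤ X ≤ 8) = P(X ≤ 8) - P(X ≤ 2)
                   = F(8) - F(2)
                   = 0.877790 - 0.042250
                   = 0.835539

This means approximately 83.6% of outcomes fall in the interval [3, 8].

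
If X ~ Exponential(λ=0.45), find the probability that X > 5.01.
0.104926

We have X ~ Exponential(λ=0.45).

P(X > 5.01) = 1 - P(X ≤ 5.01)
                = 1 - F(5.01)
                = 1 - 0.895074
                = 0.104926

So there's approximately a 10.5% chance that X exceeds 5.01.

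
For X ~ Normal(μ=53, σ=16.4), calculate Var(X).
268.9600

We have X ~ Normal(μ=53, σ=16.4).

For a Normal distribution with μ=53, σ=16.4:
Var(X) = 268.9600

The variance measures the spread of the distribution around the mean.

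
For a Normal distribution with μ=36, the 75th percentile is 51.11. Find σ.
σ = 22.4021

For X ~ Normal(μ, σ), the p-th percentile satisfies x = μ + z_p × σ,
where z_p = Φ⁻¹(p) is the standard normal quantile.

Step 1: z_{0.75} = Φ⁻¹(0.75) = 0.6745

Step 2: Solve for σ:
51.11 = 36 + 0.6745 × σ
σ = (51.11 - 36) / 0.6745
σ = 15.11 / 0.6745
σ = 22.4021

Verification: μ + z × σ = 36 + 0.6745 × 22.4021 = 51.11 ✓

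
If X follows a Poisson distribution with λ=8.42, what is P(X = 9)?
0.129207

We have X ~ Poisson(λ=8.42).

For a Poisson distribution, the PMF gives us the probability of each outcome.

Using the PMF formula:
P(X = 9) = 0.129207

Rounded to 4 decimal places: 0.1292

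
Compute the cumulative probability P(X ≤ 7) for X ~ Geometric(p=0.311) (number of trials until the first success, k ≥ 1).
0.926289

We have X ~ Geometric(p=0.311) (number of trials until the first success, k ≥ 1).

The CDF gives us P(X ≤ k).

Using the CDF:
P(X ≤ 7) = 0.926289

This means there's approximately a 92.6% chance that X is at most 7.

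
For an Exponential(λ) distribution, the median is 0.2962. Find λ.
λ = 2.3401

For X ~ Exponential(λ), the CDF is F(x) = 1 - e^(-λx).
The median m satisfies F(m) = 0.5:
1 - e^(-λm) = 0.5
e^(-λm) = 0.5
λm = ln(2)
m = ln(2) / λ

Given m = 0.2962:
λ = ln(2) / 0.2962 = 0.693147 / 0.2962 = 2.3401

Verification: ln(2) / 2.3401 = 0.2962 ✓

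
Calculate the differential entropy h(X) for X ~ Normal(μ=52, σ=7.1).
3.3790 nats

We have X ~ Normal(μ=52, σ=7.1).

The differential entropy measures the uncertainty or information content of the distribution.

For a Normal distribution with μ=52, σ=7.1:
h(X) = 3.3790 nats

(In bits, this would be 4.8749 bits.)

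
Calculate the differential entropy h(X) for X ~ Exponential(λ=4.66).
-0.5390 nats

We have X ~ Exponential(λ=4.66).

The differential entropy measures the uncertainty or information content of the distribution.

For an Exponential distribution with λ=4.66:
h(X) = -0.5390 nats

(In bits, this would be -0.7776 bits.)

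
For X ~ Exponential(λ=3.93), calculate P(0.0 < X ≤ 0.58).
0.897654

We have X ~ Exponential(λ=3.93).

To find P(0.0 < X ≤ 0.58), we use:
P(0.0 < X ≤ 0.58) = P(X ≤ 0.58) - P(X ≤ 0.0)
                 = F(0.58) - F(0.0)
                 = 0.897654 - 0.000000
                 = 0.897654

So there's approximately a 89.8% chance that X falls in this range.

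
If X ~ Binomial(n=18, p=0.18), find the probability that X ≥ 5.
0.211629

We have X ~ Binomial(n=18, p=0.18).

For discrete distributions, P(X ≥ 5) = 1 - P(X ≤ 4).

P(X ≤ 4) = 0.788371
P(X ≥ 5) = 1 - 0.788371 = 0.211629

So there's approximately a 21.2% chance that X is at least 5.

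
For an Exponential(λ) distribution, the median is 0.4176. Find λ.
λ = 1.6598

For X ~ Exponential(λ), the CDF is F(x) = 1 - e^(-λx).
The median m satisfies F(m) = 0.5:
1 - e^(-λm) = 0.5
e^(-λm) = 0.5
λm = ln(2)
m = ln(2) / λ

Given m = 0.4176:
λ = ln(2) / 0.4176 = 0.693147 / 0.4176 = 1.6598

Verification: ln(2) / 1.6598 = 0.4176 ✓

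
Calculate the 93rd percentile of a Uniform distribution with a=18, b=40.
38.4600

We have X ~ Uniform(a=18, b=40).

We want to find x such that P(X ≤ x) = 0.93.

This is the 93rd percentile, which means 93% of values fall below this point.

Using the inverse CDF (quantile function):
x = F⁻¹(0.93) = 38.4600

Verification: P(X ≤ 38.4600) = 0.93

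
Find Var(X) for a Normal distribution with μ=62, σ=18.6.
345.9600

We have X ~ Normal(μ=62, σ=18.6).

For a Normal distribution with μ=62, σ=18.6:
Var(X) = 345.9600

The variance measures the spread of the distribution around the mean.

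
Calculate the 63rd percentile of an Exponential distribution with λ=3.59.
0.2770

We have X ~ Exponential(λ=3.59).

We want to find x such that P(X ≤ x) = 0.63.

This is the 63rd percentile, which means 63% of values fall below this point.

Using the inverse CDF (quantile function):
x = F⁻¹(0.63) = 0.2770

Verification: P(X ≤ 0.2770) = 0.63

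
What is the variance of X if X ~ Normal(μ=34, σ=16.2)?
262.4400

We have X ~ Normal(μ=34, σ=16.2).

For a Normal distribution with μ=34, σ=16.2:
Var(X) = 262.4400

The variance measures the spread of the distribution around the mean.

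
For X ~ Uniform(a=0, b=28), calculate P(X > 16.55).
0.408929

We have X ~ Uniform(a=0, b=28).

P(X > 16.55) = 1 - P(X ≤ 16.55)
                = 1 - F(16.55)
                = 1 - 0.591071
                = 0.408929

So there's approximately a 40.9% chance that X exceeds 16.55.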